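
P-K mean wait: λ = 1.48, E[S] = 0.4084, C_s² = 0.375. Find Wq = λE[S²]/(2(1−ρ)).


ρ = λ·E[S] = 1.48·0.4084 = 0.6044
E[S²] = E[S]²(1+C_s²) = 0.4084²·(1+0.375) = 0.229337
Wq = λ·E[S²]/(2(1−ρ)) = 1.48·0.229337/(2·0.3956) = 0.42903 hr

Final: 0.42903 hr


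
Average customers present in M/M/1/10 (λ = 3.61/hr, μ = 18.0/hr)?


ρ = 3.61/18.0 = 0.2006
L = ρ[1 − (K+1)ρ^K + Kρ^(K+1)] / [(1−ρ)(1−ρ^(K+1))]
Numerator: 0.2006·(1 − 11·0.0000001053 + 10·0.00000002111) = 0.200555
Denominator: (0.7994)·(1.000000) = 0.799444
L = 0.200555/0.799444 = 0.2509

Final: 0.2509


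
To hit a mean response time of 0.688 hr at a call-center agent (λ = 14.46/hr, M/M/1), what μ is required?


W = 1/(μ−λ) ⇒ μ − λ = 1/W = 1/0.688 = 1.4535
μ = λ + 1/W = 14.46 + 1.4535 = 15.9135 per hr

Final: 15.9135 /hr


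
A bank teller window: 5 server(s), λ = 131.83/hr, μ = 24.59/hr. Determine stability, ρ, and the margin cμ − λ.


Total capacity cμ = 5·24.59 = 122.95/hr
ρ = λ/(cμ) = 131.83/122.95 = 1.0722
Stable ⇔ ρ < 1: NO
Spare capacity = cμ − λ = 122.95 − 131.83 = -8.88/hr

Final: ρ = 1.0722; unstable; margin = -8.88/hr


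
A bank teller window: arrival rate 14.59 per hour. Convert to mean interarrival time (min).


Mean interarrival time = 1/λ = 1/14.59 hour = 0.06854 hour
In minutes: 0.06854 × 60 = 4.1124 min

Final: 4.1124 min


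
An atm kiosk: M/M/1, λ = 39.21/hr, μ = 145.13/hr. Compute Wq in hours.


ρ = 39.21/145.13 = 0.2702
Wq = ρ/(μ−λ) = 0.2702/(145.13 − 39.21) = 0.2702/105.92 = 0.002551 hr

Final: 0.002551 hr


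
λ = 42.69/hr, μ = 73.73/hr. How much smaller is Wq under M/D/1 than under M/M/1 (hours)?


ρ = 42.69/73.73 = 0.5790
Wq(M/M/1) = ρ/(μ−λ) = 0.5790/31.04 = 0.01865 hr
Wq(M/D/1) = ρ/(2(μ−λ)) = 0.009327 hr
Savings = 0.01865 − 0.009327 = 0.009327 hr

Final: 0.009327 hr


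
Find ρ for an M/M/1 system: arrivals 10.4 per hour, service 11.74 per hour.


ρ = λ/μ = 10.4/11.74 = 0.8859

Final: 0.8859


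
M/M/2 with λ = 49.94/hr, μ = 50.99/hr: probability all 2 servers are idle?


a = λ/μ = 49.94/50.99 = 0.9794; ρ = a/c = 0.4897
Σ_{k=0}^{1} a^k/k! (terms k=0..1) = 1.00000 + 0.97941 = 1.97941
Tail: a^2/(2!(1−ρ)) = 0.95924/(2·0.5103) = 0.93989
P₀ = 1/(1.97941 + 0.93989) = 1/2.91929 = 0.342549

Final: 0.342549


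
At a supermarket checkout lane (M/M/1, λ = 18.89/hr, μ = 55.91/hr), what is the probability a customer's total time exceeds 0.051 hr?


W ~ Exponential(μ−λ) for M/M/1.
μ − λ = 55.91 − 18.89 = 37.0200
P(W > t) = e^{−(μ−λ)t} = e^{−1.8880} = 0.151371

Final: 0.151371


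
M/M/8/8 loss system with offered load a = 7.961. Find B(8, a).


B(c,a) = (a^c/c!) / Σ_{k=0}^{c} a^k/k!
a^8/8! = 400.147832
Σ terms (k=0..8): 1.00000 + 7.96100 + 31.68876 + 84.09141 + 167.36292 + 266.47525 + 353.56824 + 402.10811 + 400.14783 = 1714.403519
B = 400.147832/1714.403519 = 0.233404

Final: 0.233404


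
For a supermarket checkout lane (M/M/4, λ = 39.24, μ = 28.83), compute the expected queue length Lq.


a = λ/μ = 1.3611; ρ = a/4 = 0.3403
P₀ = 0.254819
Lq = P₀·a^c·ρ / (c!·(1−ρ)²) = 0.254819·3.43192·0.3403/(24·0.43524)
= 0.02849

Final: 0.02849


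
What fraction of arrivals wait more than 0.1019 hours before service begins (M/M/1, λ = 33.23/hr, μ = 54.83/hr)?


ρ = 33.23/54.83 = 0.6061
P(Wq > t) = ρ·e^{−(μ−λ)t} = 0.6061·e^{−2.2010}
= 0.6061·0.110688 = 0.067083

Final: 0.067083


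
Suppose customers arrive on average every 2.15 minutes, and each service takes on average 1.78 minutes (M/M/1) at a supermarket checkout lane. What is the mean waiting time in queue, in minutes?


λ = 60/2.15 = 27.9070 /hr
μ = 60/1.78 = 33.7079 /hr
ρ = λ/μ = 27.9070/33.7079 = 0.8279
Wq = ρ/(μ−λ) = 0.8279/(33.7079−27.9070) = 0.14272 hr
In minutes: 0.14272·60 = 8.563 min

Final: 8.563 min


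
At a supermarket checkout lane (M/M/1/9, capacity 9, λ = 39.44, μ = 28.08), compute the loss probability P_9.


ρ = λ/μ = 39.44/28.08 = 1.4046
P_K = (1−ρ)ρ^K/(1−ρ^(K+1)) = (-0.4046·21.274444)/(1 − 29.881200)
= -8.606755/-28.881200 = 0.298005

Final: 0.298005


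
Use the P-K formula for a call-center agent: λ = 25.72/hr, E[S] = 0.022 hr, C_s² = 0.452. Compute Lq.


ρ = λ·E[S] = 25.72·0.022 = 0.5658
Lq = ρ²(1+C_s²)/(2(1−ρ)) = 0.3202·(1+0.452)/(2·0.4342)
= 0.3202·1.4520/0.8683 = 0.53539

Final: 0.53539


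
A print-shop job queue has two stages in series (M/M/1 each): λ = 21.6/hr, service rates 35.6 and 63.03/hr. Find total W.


Each node sees arrival rate λ = 21.6/hr (tandem ⇒ throughput preserved).
W₁ = 1/(μ₁−λ) = 1/(35.6−21.6) = 0.07143 hr
W₂ = 1/(μ₂−λ) = 1/(63.03−21.6) = 0.02414 hr
W_total = W₁ + W₂ = 0.07143 + 0.02414 = 0.09557 hr

Final: 0.09557 hr


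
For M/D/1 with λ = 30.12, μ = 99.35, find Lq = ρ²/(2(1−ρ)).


ρ = 30.12/99.35 = 0.3032
M/D/1: Lq = ρ²/(2(1−ρ)) = 0.09191/(2·0.6968) = 0.06595

Final: 0.06595


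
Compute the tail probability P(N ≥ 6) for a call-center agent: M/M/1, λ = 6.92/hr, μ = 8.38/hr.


ρ = 6.92/8.38 = 0.8258
P(N ≥ n) = ρ^n = 0.8258^6 = 0.317083

Final: 0.317083


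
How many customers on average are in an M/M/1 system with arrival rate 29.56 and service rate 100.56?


ρ = λ/μ = 29.56/100.56 = 0.2940
L = ρ/(1−ρ) = 0.2940/(1 − 0.2940) = 0.2940/0.7060 = 0.4163

Final: 0.4163


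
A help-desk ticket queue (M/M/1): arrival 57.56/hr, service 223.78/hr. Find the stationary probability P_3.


ρ = 57.56/223.78 = 0.2572
P_n = (1−ρ)·ρ^n = (1 − 0.2572)·0.2572^3 = 0.7428·0.017018 = 0.012640

Final: 0.012640


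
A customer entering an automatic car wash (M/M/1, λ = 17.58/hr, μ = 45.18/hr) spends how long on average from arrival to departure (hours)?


W = 1/(μ−λ) = 1/(45.18 − 17.58) = 1/27.60 = 0.03623 hr

Final: 0.03623 hr


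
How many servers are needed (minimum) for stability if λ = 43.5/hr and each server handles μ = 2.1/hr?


Stability requires cμ > λ ⇔ c > λ/μ.
λ/μ = 43.5/2.1 = 20.7143
Minimum integer c = ⌊20.7143⌋ + 1 = 21
Check: 21·2.1 = 44.10 > 43.5, while 20·2.1 = 42.00 ≤ 43.5

Final: 21 servers


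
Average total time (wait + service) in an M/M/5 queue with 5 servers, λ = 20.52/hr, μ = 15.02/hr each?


a = 1.3662; ρ = 0.2732; P₀ = 0.254835
Lq = P₀·a^c·ρ/(c!(1−ρ)²) = 0.005228
Wq = Lq/λ = 0.005228/20.52 = 0.0002548 hr
W = Wq + 1/μ = 0.0002548 + 0.06658 = 0.06683 hr

Final: 0.06683 hr


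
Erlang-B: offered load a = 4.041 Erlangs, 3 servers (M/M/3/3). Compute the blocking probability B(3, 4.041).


B(c,a) = (a^c/c!) / Σ_{k=0}^{c} a^k/k!
a^3/3! = 10.998040
Σ terms (k=0..3): 1.00000 + 4.04100 + 8.16484 + 10.99804 = 24.203881
B = 10.998040/24.203881 = 0.454392

Final: 0.454392


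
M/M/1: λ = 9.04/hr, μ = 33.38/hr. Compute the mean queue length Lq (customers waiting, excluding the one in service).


ρ = 9.04/33.38 = 0.2708
Lq = ρ²/(1−ρ) = 0.07334/0.7292 = 0.1006

Final: 0.1006


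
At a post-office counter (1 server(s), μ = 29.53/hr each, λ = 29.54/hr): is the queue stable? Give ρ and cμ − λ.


Total capacity cμ = 1·29.53 = 29.53/hr
ρ = λ/(cμ) = 29.54/29.53 = 1.0003
Stable ⇔ ρ < 1: NO
Spare capacity = cμ − λ = 29.53 − 29.54 = -0.01/hr

Final: ρ = 1.0003; unstable; margin = -0.01/hr


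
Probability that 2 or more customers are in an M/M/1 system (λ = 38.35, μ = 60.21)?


ρ = 38.35/60.21 = 0.6369
P(N ≥ n) = ρ^n = 0.6369^2 = 0.405689

Final: 0.405689


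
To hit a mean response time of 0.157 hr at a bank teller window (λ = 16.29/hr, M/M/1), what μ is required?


W = 1/(μ−λ) ⇒ μ − λ = 1/W = 1/0.157 = 6.3694
μ = λ + 1/W = 16.29 + 6.3694 = 22.6594 per hr

Final: 22.6594 /hr


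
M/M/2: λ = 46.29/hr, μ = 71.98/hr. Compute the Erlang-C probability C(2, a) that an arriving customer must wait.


a = λ/μ = 0.6431; ρ = a/2 = 0.3215
P₀ = 0.513377 (from M/M/c formula)
C(c,a) = [a^c/(c!(1−ρ))]·P₀ = [0.41357/(2·0.6785)]·0.513377
= 0.30479·0.513377 = 0.156472

Final: 0.156472


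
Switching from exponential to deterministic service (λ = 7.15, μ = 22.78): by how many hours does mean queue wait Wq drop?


ρ = 7.15/22.78 = 0.3139
Wq(M/M/1) = ρ/(μ−λ) = 0.3139/15.63 = 0.02008 hr
Wq(M/D/1) = ρ/(2(μ−λ)) = 0.01004 hr
Savings = 0.02008 − 0.01004 = 0.01004 hr

Final: 0.01004 hr


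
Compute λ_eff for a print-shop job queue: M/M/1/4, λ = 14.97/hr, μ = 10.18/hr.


ρ = 1.4705; P_K = (1−ρ)ρ^4/(1−ρ^5) = 0.374423
λ_eff = λ(1 − P_K) = 14.97·(1 − 0.374423) = 14.97·0.625577 = 9.3649 /hr

Final: 9.3649 /hr


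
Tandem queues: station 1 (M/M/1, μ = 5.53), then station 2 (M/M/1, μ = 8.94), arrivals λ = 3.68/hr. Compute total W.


Each node sees arrival rate λ = 3.68/hr (tandem ⇒ throughput preserved).
W₁ = 1/(μ₁−λ) = 1/(5.53−3.68) = 0.54054 hr
W₂ = 1/(μ₂−λ) = 1/(8.94−3.68) = 0.19011 hr
W_total = W₁ + W₂ = 0.54054 + 0.19011 = 0.73065 hr

Final: 0.73065 hr


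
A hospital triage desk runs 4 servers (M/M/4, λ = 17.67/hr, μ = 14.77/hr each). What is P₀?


a = λ/μ = 17.67/14.77 = 1.1963; ρ = a/c = 0.2991
Σ_{k=0}^{3} a^k/k! (terms k=0..3) = 1.00000 + 1.19634 + 0.71562 + 0.28538 = 3.19734
Tail: a^4/(4!(1−ρ)) = 2.04844/(24·0.7009) = 0.12177
P₀ = 1/(3.19734 + 0.12177) = 1/3.31911 = 0.301285

Final: 0.301285


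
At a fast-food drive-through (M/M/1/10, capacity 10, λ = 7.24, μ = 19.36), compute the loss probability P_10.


ρ = λ/μ = 7.24/19.36 = 0.3740
P_K = (1−ρ)ρ^K/(1−ρ^(K+1)) = (0.6260·0.00005350)/(1 − 0.00002001)
= 0.00003349/0.999980 = 0.00003349

Final: 0.00003349


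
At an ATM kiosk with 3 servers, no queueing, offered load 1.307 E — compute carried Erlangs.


B(3,1.307) = 0.105318 (Erlang-B)
Carried load = a(1 − B) = 1.307·(1 − 0.105318) = 1.307·0.894682 = 1.1693 E

Final: 1.1693 Erlangs


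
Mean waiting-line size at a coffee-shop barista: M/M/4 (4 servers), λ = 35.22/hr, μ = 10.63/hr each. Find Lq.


a = λ/μ = 3.3133; ρ = a/4 = 0.8283
P₀ = 0.022167
Lq = P₀·a^c·ρ / (c!·(1−ρ)²) = 0.022167·120.51035·0.8283/(24·0.02948)
= 3.12799

Final: 3.12799


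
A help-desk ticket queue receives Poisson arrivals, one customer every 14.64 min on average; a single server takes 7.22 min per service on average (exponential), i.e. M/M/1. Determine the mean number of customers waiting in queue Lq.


λ = 60/14.64 = 4.0984 /hr
μ = 60/7.22 = 8.3102 /hr
ρ = λ/μ = 4.0984/8.3102 = 0.4932
Lq = ρ²/(1−ρ) = 0.2432/0.5068 = 0.4799

Final: 0.4799


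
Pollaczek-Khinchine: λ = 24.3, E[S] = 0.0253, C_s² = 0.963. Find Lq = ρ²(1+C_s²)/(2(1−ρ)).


ρ = λ·E[S] = 24.3·0.0253 = 0.6148
Lq = ρ²(1+C_s²)/(2(1−ρ)) = 0.3780·(1+0.963)/(2·0.3852)
= 0.3780·1.9630/0.7704 = 0.96304

Final: 0.96304


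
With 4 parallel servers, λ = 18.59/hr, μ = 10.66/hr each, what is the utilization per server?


ρ = λ/(cμ) = 18.59/(4·10.66) = 18.59/42.64 = 0.4360

Final: 0.4360


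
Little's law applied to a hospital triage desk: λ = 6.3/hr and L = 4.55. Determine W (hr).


W = L/λ = 4.55/6.3 = 0.7222 hr

Final: 0.7222 hr


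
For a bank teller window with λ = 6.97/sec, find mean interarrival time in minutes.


Mean interarrival time = 1/λ = 1/6.97 second = 0.14347 second
In minutes: 0.14347 × 0.0166667 = 0.002391 min

Final: 0.002391 min


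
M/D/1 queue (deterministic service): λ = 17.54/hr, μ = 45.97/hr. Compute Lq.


ρ = 17.54/45.97 = 0.3816
M/D/1: Lq = ρ²/(2(1−ρ)) = 0.1456/(2·0.6184) = 0.11770

Final: 0.11770


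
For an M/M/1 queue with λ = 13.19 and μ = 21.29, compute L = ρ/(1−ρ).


ρ = λ/μ = 13.19/21.29 = 0.6195
L = ρ/(1−ρ) = 0.6195/(1 − 0.6195) = 0.6195/0.3805 = 1.6284

Final: 1.6284


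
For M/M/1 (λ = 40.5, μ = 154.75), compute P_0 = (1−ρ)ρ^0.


ρ = 40.5/154.75 = 0.2617
P_n = (1−ρ)·ρ^n = (1 − 0.2617)·0.2617^0 = 0.7383·1.000000 = 0.738288

Final: 0.738288


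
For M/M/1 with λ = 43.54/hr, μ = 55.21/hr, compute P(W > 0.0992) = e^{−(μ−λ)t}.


W ~ Exponential(μ−λ) for M/M/1.
μ − λ = 55.21 − 43.54 = 11.6700
P(W > t) = e^{−(μ−λ)t} = e^{−1.1577} = 0.314219

Final: 0.314219


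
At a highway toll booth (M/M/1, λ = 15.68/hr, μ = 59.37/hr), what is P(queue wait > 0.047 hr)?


ρ = 15.68/59.37 = 0.2641
P(Wq > t) = ρ·e^{−(μ−λ)t} = 0.2641·e^{−2.0534}
= 0.2641·0.128294 = 0.033883

Final: 0.033883


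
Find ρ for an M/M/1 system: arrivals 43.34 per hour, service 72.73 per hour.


ρ = λ/μ = 43.34/72.73 = 0.5959

Final: 0.5959


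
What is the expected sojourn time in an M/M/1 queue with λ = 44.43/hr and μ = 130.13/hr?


W = 1/(μ−λ) = 1/(130.13 − 44.43) = 1/85.70 = 0.01167 hr

Final: 0.01167 hr


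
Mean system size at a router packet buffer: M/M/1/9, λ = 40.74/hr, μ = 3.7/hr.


ρ = 40.74/3.7 = 11.0108
L = ρ[1 − (K+1)ρ^K + Kρ^(K+1)] / [(1−ρ)(1−ρ^(K+1))]
Numerator: 11.0108·(1 − 10·2378886410.384240 + 9·26193468205.149715) = 2333767223932.539551
Denominator: (-10.0108)·(-26193468204.149715) = 262217854670.731232
L = 2333767223932.539551/262217854670.731232 = 8.9001

Final: 8.9001


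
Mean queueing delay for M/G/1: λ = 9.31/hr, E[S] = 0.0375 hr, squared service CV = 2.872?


ρ = λ·E[S] = 9.31·0.0375 = 0.3491
E[S²] = E[S]²(1+C_s²) = 0.0375²·(1+2.872) = 0.005445
Wq = λ·E[S²]/(2(1−ρ)) = 9.31·0.005445/(2·0.6509) = 0.03894 hr

Final: 0.03894 hr


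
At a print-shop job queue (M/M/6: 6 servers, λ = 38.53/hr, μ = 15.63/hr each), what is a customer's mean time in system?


a = 2.4651; ρ = 0.4109; P₀ = 0.084555
Lq = P₀·a^c·ρ/(c!(1−ρ)²) = 0.03120
Wq = Lq/λ = 0.03120/38.53 = 0.0008096 hr
W = Wq + 1/μ = 0.0008096 + 0.06398 = 0.06479 hr

Final: 0.06479 hr


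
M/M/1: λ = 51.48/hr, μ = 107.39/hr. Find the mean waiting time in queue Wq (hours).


ρ = 51.48/107.39 = 0.4794
Wq = ρ/(μ−λ) = 0.4794/(107.39 − 51.48) = 0.4794/55.91 = 0.008574 hr

Final: 0.008574 hr


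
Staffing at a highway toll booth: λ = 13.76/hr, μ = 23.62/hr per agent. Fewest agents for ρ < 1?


Stability requires cμ > λ ⇔ c > λ/μ.
λ/μ = 13.76/23.62 = 0.5826
Minimum integer c = ⌊0.5826⌋ + 1 = 1
Check: 1·23.62 = 23.62 > 13.76, while 0·23.62 = 0.00 ≤ 13.76

Final: 1 servers


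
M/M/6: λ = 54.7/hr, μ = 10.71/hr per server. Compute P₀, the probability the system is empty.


a = λ/μ = 54.7/10.71 = 5.1074; ρ = a/c = 0.8512
Σ_{k=0}^{5} a^k/k! (terms k=0..5) = 1.00000 + 5.10738 + 13.04265 + 22.20457 + 28.35177 + 28.96063 = 98.66699
Tail: a^6/(6!(1−ρ)) = 17749.54126/(720·0.1488) = 165.70571
P₀ = 1/(98.66699 + 165.70571) = 1/264.37270 = 0.003783

Final: 0.003783


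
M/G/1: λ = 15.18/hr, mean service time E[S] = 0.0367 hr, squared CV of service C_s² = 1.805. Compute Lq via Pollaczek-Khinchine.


ρ = λ·E[S] = 15.18·0.0367 = 0.5571
Lq = ρ²(1+C_s²)/(2(1−ρ)) = 0.3104·(1+1.805)/(2·0.4429)
= 0.3104·2.8050/0.8858 = 0.98283

Final: 0.98283


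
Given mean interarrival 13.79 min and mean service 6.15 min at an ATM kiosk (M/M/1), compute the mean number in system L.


λ = 60/13.79 = 4.3510 /hr
μ = 60/6.15 = 9.7561 /hr
ρ = λ/μ = 4.3510/9.7561 = 0.4460
L = ρ/(1−ρ) = 0.4460/0.5540 = 0.8050

Final: 0.8050


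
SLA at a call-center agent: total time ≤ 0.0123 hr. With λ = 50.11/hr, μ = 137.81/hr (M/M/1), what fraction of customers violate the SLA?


W ~ Exponential(μ−λ) for M/M/1.
μ − λ = 137.81 − 50.11 = 87.7000
P(W > t) = e^{−(μ−λ)t} = e^{−1.0787} = 0.340034

Final: 0.340034


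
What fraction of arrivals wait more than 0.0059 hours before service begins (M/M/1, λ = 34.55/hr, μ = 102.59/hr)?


ρ = 34.55/102.59 = 0.3368
P(Wq > t) = ρ·e^{−(μ−λ)t} = 0.3368·e^{−0.4014}
= 0.3368·0.669358 = 0.225425

Final: 0.225425


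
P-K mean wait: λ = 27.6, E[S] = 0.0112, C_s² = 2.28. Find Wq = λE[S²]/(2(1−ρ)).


ρ = λ·E[S] = 27.6·0.0112 = 0.3091
E[S²] = E[S]²(1+C_s²) = 0.0112²·(1+2.28) = 0.0004114
Wq = λ·E[S²]/(2(1−ρ)) = 27.6·0.0004114/(2·0.6909) = 0.008218 hr

Final: 0.008218 hr


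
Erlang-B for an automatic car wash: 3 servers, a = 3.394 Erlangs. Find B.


B(c,a) = (a^c/c!) / Σ_{k=0}^{c} a^k/k!
a^3/3! = 6.516048
Σ terms (k=0..3): 1.00000 + 3.39400 + 5.75962 + 6.51605 = 16.669666
B = 6.516048/16.669666 = 0.390893

Final: 0.390893


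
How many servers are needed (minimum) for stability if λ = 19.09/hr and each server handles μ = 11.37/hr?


Stability requires cμ > λ ⇔ c > λ/μ.
λ/μ = 19.09/11.37 = 1.6790
Minimum integer c = ⌊1.6790⌋ + 1 = 2
Check: 2·11.37 = 22.74 > 19.09, while 1·11.37 = 11.37 ≤ 19.09

Final: 2 servers


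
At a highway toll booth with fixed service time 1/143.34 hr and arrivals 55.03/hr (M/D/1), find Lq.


ρ = 55.03/143.34 = 0.3839
M/D/1: Lq = ρ²/(2(1−ρ)) = 0.1474/(2·0.6161) = 0.11962

Final: 0.11962


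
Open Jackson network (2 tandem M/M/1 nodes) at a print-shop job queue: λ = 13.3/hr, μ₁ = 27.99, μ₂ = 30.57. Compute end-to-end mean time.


Each node sees arrival rate λ = 13.3/hr (tandem ⇒ throughput preserved).
W₁ = 1/(μ₁−λ) = 1/(27.99−13.3) = 0.06807 hr
W₂ = 1/(μ₂−λ) = 1/(30.57−13.3) = 0.05790 hr
W_total = W₁ + W₂ = 0.06807 + 0.05790 = 0.12598 hr

Final: 0.12598 hr


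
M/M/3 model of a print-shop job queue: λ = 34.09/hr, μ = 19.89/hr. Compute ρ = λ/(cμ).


ρ = λ/(cμ) = 34.09/(3·19.89) = 34.09/59.67 = 0.5713

Final: 0.5713


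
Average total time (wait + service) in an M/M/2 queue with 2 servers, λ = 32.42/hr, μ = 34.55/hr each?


a = 0.9384; ρ = 0.4692; P₀ = 0.361308
Lq = P₀·a^c·ρ/(c!(1−ρ)²) = 0.26486
Wq = Lq/λ = 0.26486/32.42 = 0.008170 hr
W = Wq + 1/μ = 0.008170 + 0.02894 = 0.03711 hr

Final: 0.03711 hr


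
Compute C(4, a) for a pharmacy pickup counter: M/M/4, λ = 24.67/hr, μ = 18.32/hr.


a = λ/μ = 1.3466; ρ = a/4 = 0.3367
P₀ = 0.258609 (from M/M/c formula)
C(c,a) = [a^c/(c!(1−ρ))]·P₀ = [3.28832/(24·0.6633)]·0.258609
= 0.20655·0.258609 = 0.053416

Final: 0.053416


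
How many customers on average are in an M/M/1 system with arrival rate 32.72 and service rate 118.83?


ρ = λ/μ = 32.72/118.83 = 0.2754
L = ρ/(1−ρ) = 0.2754/(1 − 0.2754) = 0.2754/0.7246 = 0.3800

Final: 0.3800


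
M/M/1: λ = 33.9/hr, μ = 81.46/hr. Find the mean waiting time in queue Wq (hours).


ρ = 33.9/81.46 = 0.4162
Wq = ρ/(μ−λ) = 0.4162/(81.46 − 33.9) = 0.4162/47.56 = 0.008750 hr

Final: 0.008750 hr


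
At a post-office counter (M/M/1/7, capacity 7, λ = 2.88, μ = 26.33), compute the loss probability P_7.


ρ = λ/μ = 2.88/26.33 = 0.1094
P_K = (1−ρ)ρ^K/(1−ρ^(K+1)) = (0.8906·0.0000001873)/(1 − 0.00000002049)
= 0.0000001668/1.000000 = 0.0000001668

Final: 0.0000001668


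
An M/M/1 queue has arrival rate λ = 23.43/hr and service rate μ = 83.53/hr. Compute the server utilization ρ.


ρ = λ/μ = 23.43/83.53 = 0.2805

Final: 0.2805


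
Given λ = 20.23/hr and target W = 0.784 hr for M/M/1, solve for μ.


W = 1/(μ−λ) ⇒ μ − λ = 1/W = 1/0.784 = 1.2755
μ = λ + 1/W = 20.23 + 1.2755 = 21.5055 per hr

Final: 21.5055 /hr


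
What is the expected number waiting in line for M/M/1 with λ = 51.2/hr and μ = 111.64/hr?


ρ = 51.2/111.64 = 0.4586
Lq = ρ²/(1−ρ) = 0.2103/0.5414 = 0.3885

Final: 0.3885


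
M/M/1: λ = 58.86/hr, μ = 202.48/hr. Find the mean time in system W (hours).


W = 1/(μ−λ) = 1/(202.48 − 58.86) = 1/143.62 = 0.006963 hr

Final: 0.006963 hr


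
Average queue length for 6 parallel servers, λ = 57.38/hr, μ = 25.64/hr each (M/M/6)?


a = λ/μ = 2.2379; ρ = a/6 = 0.3730
P₀ = 0.106370
Lq = P₀·a^c·ρ / (c!·(1−ρ)²) = 0.106370·125.61894·0.3730/(720·0.39315)
= 0.01761

Final: 0.01761


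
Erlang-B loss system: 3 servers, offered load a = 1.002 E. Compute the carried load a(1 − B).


B(3,1.002) = 0.062758 (Erlang-B)
Carried load = a(1 − B) = 1.002·(1 − 0.062758) = 1.002·0.937242 = 0.9391 E

Final: 0.9391 Erlangs


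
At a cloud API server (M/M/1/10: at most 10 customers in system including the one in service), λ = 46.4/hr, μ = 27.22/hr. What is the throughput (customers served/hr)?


ρ = 1.7046; P_K = (1−ρ)ρ^10/(1−ρ^11) = 0.414536
λ_eff = λ(1 − P_K) = 46.4·(1 − 0.414536) = 46.4·0.585464 = 27.1655 /hr

Final: 27.1655 /hr


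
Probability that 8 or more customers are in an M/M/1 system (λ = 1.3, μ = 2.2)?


ρ = 1.3/2.2 = 0.5909
P(N ≥ n) = ρ^n = 0.5909^8 = 0.014865

Final: 0.014865


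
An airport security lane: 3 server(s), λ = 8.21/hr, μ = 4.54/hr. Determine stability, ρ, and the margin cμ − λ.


Total capacity cμ = 3·4.54 = 13.62/hr
ρ = λ/(cμ) = 8.21/13.62 = 0.6028
Stable ⇔ ρ < 1: YES
Spare capacity = cμ − λ = 13.62 − 8.21 = 5.41/hr

Final: ρ = 0.6028; stable; margin = 5.41/hr


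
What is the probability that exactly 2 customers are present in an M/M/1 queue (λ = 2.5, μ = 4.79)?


ρ = 2.5/4.79 = 0.5219
P_n = (1−ρ)·ρ^n = (1 − 0.5219)·0.5219^2 = 0.4781·0.272401 = 0.130229

Final: 0.130229


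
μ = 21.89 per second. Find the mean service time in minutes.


Mean service time = 1/μ = 1/21.89 second = 0.04568 second
In minutes: 0.04568 × 0.0166667 = 0.0007614 min

Final: 0.0007614 min


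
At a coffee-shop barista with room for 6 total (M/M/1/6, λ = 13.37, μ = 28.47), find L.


ρ = 13.37/28.47 = 0.4696
L = ρ[1 − (K+1)ρ^K + Kρ^(K+1)] / [(1−ρ)(1−ρ^(K+1))]
Numerator: 0.4696·(1 − 7·0.010727 + 6·0.005037) = 0.448549
Denominator: (0.5304)·(0.994963) = 0.527711
L = 0.448549/0.527711 = 0.8500

Final: 0.8500


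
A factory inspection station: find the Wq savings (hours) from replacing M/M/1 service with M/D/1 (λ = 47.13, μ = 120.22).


ρ = 47.13/120.22 = 0.3920
Wq(M/M/1) = ρ/(μ−λ) = 0.3920/73.09 = 0.005364 hr
Wq(M/D/1) = ρ/(2(μ−λ)) = 0.002682 hr
Savings = 0.005364 − 0.002682 = 0.002682 hr

Final: 0.002682 hr


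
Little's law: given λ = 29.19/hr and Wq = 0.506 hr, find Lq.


Lq = λWq = 29.19·0.506 = 14.7701

Final: 14.7701


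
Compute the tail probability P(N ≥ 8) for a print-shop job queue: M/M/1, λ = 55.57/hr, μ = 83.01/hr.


ρ = 55.57/83.01 = 0.6694
P(N ≥ n) = ρ^n = 0.6694^8 = 0.040335

Final: 0.040335


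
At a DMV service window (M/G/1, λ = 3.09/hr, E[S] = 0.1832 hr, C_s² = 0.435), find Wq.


ρ = λ·E[S] = 3.09·0.1832 = 0.5661
E[S²] = E[S]²(1+C_s²) = 0.1832²·(1+0.435) = 0.048162
Wq = λ·E[S²]/(2(1−ρ)) = 3.09·0.048162/(2·0.4339) = 0.17149 hr

Final: 0.17149 hr


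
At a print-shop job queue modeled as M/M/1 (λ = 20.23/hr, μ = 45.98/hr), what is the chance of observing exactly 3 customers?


ρ = 20.23/45.98 = 0.4400
P_n = (1−ρ)·ρ^n = (1 − 0.4400)·0.4400^3 = 0.5600·0.085169 = 0.047697

Final: 0.047697


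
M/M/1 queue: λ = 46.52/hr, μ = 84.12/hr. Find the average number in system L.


ρ = λ/μ = 46.52/84.12 = 0.5530
L = ρ/(1−ρ) = 0.5530/(1 − 0.5530) = 0.5530/0.4470 = 1.2372

Final: 1.2372


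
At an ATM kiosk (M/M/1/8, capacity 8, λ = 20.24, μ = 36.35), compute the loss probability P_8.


ρ = λ/μ = 20.24/36.35 = 0.5568
P_K = (1−ρ)ρ^K/(1−ρ^(K+1)) = (0.4432·0.009240)/(1 − 0.005145)
= 0.004095/0.994855 = 0.004116

Final: 0.004116


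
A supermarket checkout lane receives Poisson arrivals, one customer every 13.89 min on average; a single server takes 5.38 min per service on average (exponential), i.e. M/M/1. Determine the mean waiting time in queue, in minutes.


λ = 60/13.89 = 4.3197 /hr
μ = 60/5.38 = 11.1524 /hr
ρ = λ/μ = 4.3197/11.1524 = 0.3873
Wq = ρ/(μ−λ) = 0.3873/(11.1524−4.3197) = 0.05669 hr
In minutes: 0.05669·60 = 3.401 min

Final: 3.401 min


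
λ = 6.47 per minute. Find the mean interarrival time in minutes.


Mean interarrival time = 1/λ = 1/6.47 minute = 0.15456 minute
In minutes: 0.15456 × 1 = 0.1546 min

Final: 0.1546 min


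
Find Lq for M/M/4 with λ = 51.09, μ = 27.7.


a = λ/μ = 1.8444; ρ = a/4 = 0.4611
P₀ = 0.154183
Lq = P₀·a^c·ρ / (c!·(1−ρ)²) = 0.154183·11.57243·0.4611/(24·0.29041)
= 0.11804

Final: 0.11804


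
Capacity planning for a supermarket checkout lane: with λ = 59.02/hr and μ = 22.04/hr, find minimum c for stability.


Stability requires cμ > λ ⇔ c > λ/μ.
λ/μ = 59.02/22.04 = 2.6779
Minimum integer c = ⌊2.6779⌋ + 1 = 3
Check: 3·22.04 = 66.12 > 59.02, while 2·22.04 = 44.08 ≤ 59.02

Final: 3 servers


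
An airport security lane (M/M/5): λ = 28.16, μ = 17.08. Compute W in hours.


a = 1.6487; ρ = 0.3297; P₀ = 0.191787
Lq = P₀·a^c·ρ/(c!(1−ρ)²) = 0.01429
Wq = Lq/λ = 0.01429/28.16 = 0.0005075 hr
W = Wq + 1/μ = 0.0005075 + 0.05855 = 0.05906 hr

Final: 0.05906 hr


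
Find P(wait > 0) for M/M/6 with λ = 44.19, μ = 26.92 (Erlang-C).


a = λ/μ = 1.6415; ρ = a/6 = 0.2736
P₀ = 0.193598 (from M/M/c formula)
C(c,a) = [a^c/(c!(1−ρ))]·P₀ = [19.56562/(720·0.7264)]·0.193598
= 0.03741·0.193598 = 0.007242

Final: 0.007242


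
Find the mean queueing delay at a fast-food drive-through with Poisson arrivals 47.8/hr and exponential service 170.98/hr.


ρ = 47.8/170.98 = 0.2796
Wq = ρ/(μ−λ) = 0.2796/(170.98 − 47.8) = 0.2796/123.18 = 0.002270 hr

Final: 0.002270 hr


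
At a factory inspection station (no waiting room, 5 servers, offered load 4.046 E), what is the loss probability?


B(c,a) = (a^c/c!) / Σ_{k=0}^{c} a^k/k!
a^5/5! = 9.035416
Σ terms (k=0..5): 1.00000 + 4.04600 + 8.18506 + 11.03891 + 11.16586 + 9.03542 = 44.471251
B = 9.035416/44.471251 = 0.203174

Final: 0.203174


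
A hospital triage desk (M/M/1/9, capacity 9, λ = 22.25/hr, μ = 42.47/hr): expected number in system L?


ρ = 22.25/42.47 = 0.5239
L = ρ[1 − (K+1)ρ^K + Kρ^(K+1)] / [(1−ρ)(1−ρ^(K+1))]
Numerator: 0.5239·(1 − 10·0.002973 + 9·0.001558) = 0.515667
Denominator: (0.4761)·(0.998442) = 0.475359
L = 0.515667/0.475359 = 1.0848

Final: 1.0848


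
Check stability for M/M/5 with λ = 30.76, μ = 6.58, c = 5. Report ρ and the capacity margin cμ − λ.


Total capacity cμ = 5·6.58 = 32.90/hr
ρ = λ/(cμ) = 30.76/32.90 = 0.9350
Stable ⇔ ρ < 1: YES
Spare capacity = cμ − λ = 32.90 − 30.76 = 2.14/hr

Final: ρ = 0.9350; stable; margin = 2.14/hr


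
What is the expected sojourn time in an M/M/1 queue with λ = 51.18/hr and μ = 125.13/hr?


W = 1/(μ−λ) = 1/(125.13 − 51.18) = 1/73.95 = 0.01352 hr

Final: 0.01352 hr


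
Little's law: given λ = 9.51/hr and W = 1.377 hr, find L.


L = λW = 9.51·1.377 = 13.0953

Final: 13.0953


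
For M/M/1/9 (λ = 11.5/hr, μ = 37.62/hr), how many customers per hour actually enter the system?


ρ = 0.3057; P_K = (1−ρ)ρ^9/(1−ρ^10) = 0.00001618
λ_eff = λ(1 − P_K) = 11.5·(1 − 0.00001618) = 11.5·0.999984 = 11.4998 /hr

Final: 11.4998 /hr


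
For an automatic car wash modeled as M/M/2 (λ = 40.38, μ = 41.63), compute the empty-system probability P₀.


a = λ/μ = 40.38/41.63 = 0.9700; ρ = a/c = 0.4850
Σ_{k=0}^{1} a^k/k! (terms k=0..1) = 1.00000 + 0.96997 = 1.96997
Tail: a^2/(2!(1−ρ)) = 0.94085/(2·0.5150) = 0.91342
P₀ = 1/(1.96997 + 0.91342) = 1/2.88340 = 0.346813

Final: 0.346813


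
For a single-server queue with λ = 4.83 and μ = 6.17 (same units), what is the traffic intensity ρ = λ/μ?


ρ = λ/μ = 4.83/6.17 = 0.7828

Final: 0.7828


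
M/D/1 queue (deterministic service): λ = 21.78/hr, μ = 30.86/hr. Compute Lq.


ρ = 21.78/30.86 = 0.7058
M/D/1: Lq = ρ²/(2(1−ρ)) = 0.4981/(2·0.2942) = 0.84646

Final: 0.84646


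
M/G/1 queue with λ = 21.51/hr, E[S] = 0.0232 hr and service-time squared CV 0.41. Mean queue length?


ρ = λ·E[S] = 21.51·0.0232 = 0.4990
Lq = ρ²(1+C_s²)/(2(1−ρ)) = 0.2490·(1+0.41)/(2·0.5010)
= 0.2490·1.4100/1.0019 = 0.35046

Final: 0.35046


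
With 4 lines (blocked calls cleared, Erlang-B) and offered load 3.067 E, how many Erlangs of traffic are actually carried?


B(4,3.067) = 0.213536 (Erlang-B)
Carried load = a(1 − B) = 3.067·(1 − 0.213536) = 3.067·0.786464 = 2.4121 E

Final: 2.4121 Erlangs


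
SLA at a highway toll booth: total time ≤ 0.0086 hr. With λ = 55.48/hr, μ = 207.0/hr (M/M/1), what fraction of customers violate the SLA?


W ~ Exponential(μ−λ) for M/M/1.
μ − λ = 207.0 − 55.48 = 151.5200
P(W > t) = e^{−(μ−λ)t} = e^{−1.3031} = 0.271696

Final: 0.271696


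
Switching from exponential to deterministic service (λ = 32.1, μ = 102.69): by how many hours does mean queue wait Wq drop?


ρ = 32.1/102.69 = 0.3126
Wq(M/M/1) = ρ/(μ−λ) = 0.3126/70.59 = 0.004428 hr
Wq(M/D/1) = ρ/(2(μ−λ)) = 0.002214 hr
Savings = 0.004428 − 0.002214 = 0.002214 hr

Final: 0.002214 hr


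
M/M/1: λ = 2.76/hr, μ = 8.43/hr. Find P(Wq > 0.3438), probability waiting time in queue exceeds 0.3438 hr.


ρ = 2.76/8.43 = 0.3274
P(Wq > t) = ρ·e^{−(μ−λ)t} = 0.3274·e^{−1.9493}
= 0.3274·0.142367 = 0.046611

Final: 0.046611


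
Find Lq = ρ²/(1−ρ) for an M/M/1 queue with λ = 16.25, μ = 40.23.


ρ = 16.25/40.23 = 0.4039
Lq = ρ²/(1−ρ) = 0.1632/0.5961 = 0.2737

Final: 0.2737


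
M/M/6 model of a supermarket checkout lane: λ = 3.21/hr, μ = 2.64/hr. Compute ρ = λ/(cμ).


ρ = λ/(cμ) = 3.21/(6·2.64) = 3.21/15.84 = 0.2027

Final: 0.2027


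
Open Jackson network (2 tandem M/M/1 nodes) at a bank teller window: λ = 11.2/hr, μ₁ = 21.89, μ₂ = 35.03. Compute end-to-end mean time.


Each node sees arrival rate λ = 11.2/hr (tandem ⇒ throughput preserved).
W₁ = 1/(μ₁−λ) = 1/(21.89−11.2) = 0.09355 hr
W₂ = 1/(μ₂−λ) = 1/(35.03−11.2) = 0.04196 hr
W_total = W₁ + W₂ = 0.09355 + 0.04196 = 0.13551 hr

Final: 0.13551 hr


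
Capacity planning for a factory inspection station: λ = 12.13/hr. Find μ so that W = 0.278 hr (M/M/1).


W = 1/(μ−λ) ⇒ μ − λ = 1/W = 1/0.278 = 3.5971
μ = λ + 1/W = 12.13 + 3.5971 = 15.7271 per hr

Final: 15.7271 /hr


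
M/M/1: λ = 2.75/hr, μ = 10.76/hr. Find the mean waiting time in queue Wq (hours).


ρ = 2.75/10.76 = 0.2556
Wq = ρ/(μ−λ) = 0.2556/(10.76 − 2.75) = 0.2556/8.01 = 0.03191 hr

Final: 0.03191 hr


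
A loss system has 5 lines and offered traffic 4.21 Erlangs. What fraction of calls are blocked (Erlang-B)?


B(c,a) = (a^c/c!) / Σ_{k=0}^{c} a^k/k!
a^5/5! = 11.021209
Σ terms (k=0..5): 1.00000 + 4.21000 + 8.86205 + 12.43641 + 13.08932 + 11.02121 = 50.618991
B = 11.021209/50.618991 = 0.217729

Final: 0.217729


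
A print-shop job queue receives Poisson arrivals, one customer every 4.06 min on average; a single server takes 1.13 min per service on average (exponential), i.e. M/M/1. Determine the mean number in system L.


λ = 60/4.06 = 14.7783 /hr
μ = 60/1.13 = 53.0973 /hr
ρ = λ/μ = 14.7783/53.0973 = 0.2783
L = ρ/(1−ρ) = 0.2783/0.7217 = 0.3857

Final: 0.3857


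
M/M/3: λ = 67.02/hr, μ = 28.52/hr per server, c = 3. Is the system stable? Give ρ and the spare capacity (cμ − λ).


Total capacity cμ = 3·28.52 = 85.56/hr
ρ = λ/(cμ) = 67.02/85.56 = 0.7833
Stable ⇔ ρ < 1: YES
Spare capacity = cμ − λ = 85.56 − 67.02 = 18.54/hr

Final: ρ = 0.7833; stable; margin = 18.54/hr


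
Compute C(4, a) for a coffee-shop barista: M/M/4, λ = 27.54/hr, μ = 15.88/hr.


a = λ/μ = 1.7343; ρ = a/4 = 0.4336
P₀ = 0.173225 (from M/M/c formula)
C(c,a) = [a^c/(c!(1−ρ))]·P₀ = [9.04594/(24·0.5664)]·0.173225
= 0.66541·0.173225 = 0.115266

Final: 0.115266


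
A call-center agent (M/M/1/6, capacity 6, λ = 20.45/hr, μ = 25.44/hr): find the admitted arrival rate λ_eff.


ρ = 0.8039; P_K = (1−ρ)ρ^6/(1−ρ^7) = 0.067580
λ_eff = λ(1 − P_K) = 20.45·(1 − 0.067580) = 20.45·0.932420 = 19.0680 /hr

Final: 19.0680 /hr


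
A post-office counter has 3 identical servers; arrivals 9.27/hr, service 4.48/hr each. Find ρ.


ρ = λ/(cμ) = 9.27/(3·4.48) = 9.27/13.44 = 0.6897

Final: 0.6897


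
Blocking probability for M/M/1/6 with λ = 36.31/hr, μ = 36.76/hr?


ρ = λ/μ = 36.31/36.76 = 0.9878
P_K = (1−ρ)ρ^K/(1−ρ^(K+1)) = (0.01224·0.928762)/(1 − 0.917393)
= 0.011370/0.082607 = 0.137633

Final: 0.137633


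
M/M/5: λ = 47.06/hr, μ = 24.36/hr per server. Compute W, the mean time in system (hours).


a = 1.9319; ρ = 0.3864; P₀ = 0.143983
Lq = P₀·a^c·ρ/(c!(1−ρ)²) = 0.03313
Wq = Lq/λ = 0.03313/47.06 = 0.0007040 hr
W = Wq + 1/μ = 0.0007040 + 0.04105 = 0.04175 hr

Final: 0.04175 hr


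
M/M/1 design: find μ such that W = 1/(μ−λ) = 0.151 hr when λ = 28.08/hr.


W = 1/(μ−λ) ⇒ μ − λ = 1/W = 1/0.151 = 6.6225
μ = λ + 1/W = 28.08 + 6.6225 = 34.7025 per hr

Final: 34.7025 /hr


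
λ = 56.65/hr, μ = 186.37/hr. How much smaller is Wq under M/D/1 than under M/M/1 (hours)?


ρ = 56.65/186.37 = 0.3040
Wq(M/M/1) = ρ/(μ−λ) = 0.3040/129.72 = 0.002343 hr
Wq(M/D/1) = ρ/(2(μ−λ)) = 0.001172 hr
Savings = 0.002343 − 0.001172 = 0.001172 hr

Final: 0.001172 hr


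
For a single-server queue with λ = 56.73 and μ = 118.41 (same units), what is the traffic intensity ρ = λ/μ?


ρ = λ/μ = 56.73/118.41 = 0.4791

Final: 0.4791


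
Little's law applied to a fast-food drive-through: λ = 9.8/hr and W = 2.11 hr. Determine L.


L = λW = 9.8·2.11 = 20.6780

Final: 20.6780


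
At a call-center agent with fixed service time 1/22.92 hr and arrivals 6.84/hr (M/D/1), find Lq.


ρ = 6.84/22.92 = 0.2984
M/D/1: Lq = ρ²/(2(1−ρ)) = 0.08906/(2·0.7016) = 0.06347

Final: 0.06347


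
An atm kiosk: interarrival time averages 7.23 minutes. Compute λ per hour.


λ = 1/(interarrival time) in consistent units.
1 hour = 60 min, so λ = 60/7.23 = 8.2988 per hour

Final: 8.2988 /hr


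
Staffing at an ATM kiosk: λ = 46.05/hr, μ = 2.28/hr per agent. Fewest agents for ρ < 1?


Stability requires cμ > λ ⇔ c > λ/μ.
λ/μ = 46.05/2.28 = 20.1974
Minimum integer c = ⌊20.1974⌋ + 1 = 21
Check: 21·2.28 = 47.88 > 46.05, while 20·2.28 = 45.60 ≤ 46.05

Final: 21 servers


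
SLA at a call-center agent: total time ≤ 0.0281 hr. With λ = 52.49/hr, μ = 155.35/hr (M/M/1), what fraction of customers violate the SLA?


W ~ Exponential(μ−λ) for M/M/1.
μ − λ = 155.35 − 52.49 = 102.8600
P(W > t) = e^{−(μ−λ)t} = e^{−2.8904} = 0.055556

Final: 0.055556


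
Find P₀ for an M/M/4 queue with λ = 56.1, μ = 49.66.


a = λ/μ = 56.1/49.66 = 1.1297; ρ = a/c = 0.2824
Σ_{k=0}^{3} a^k/k! (terms k=0..3) = 1.00000 + 1.12968 + 0.63809 + 0.24028 = 3.00805
Tail: a^4/(4!(1−ρ)) = 1.62864/(24·0.7176) = 0.09457
P₀ = 1/(3.00805 + 0.09457) = 1/3.10262 = 0.322308

Final: 0.322308


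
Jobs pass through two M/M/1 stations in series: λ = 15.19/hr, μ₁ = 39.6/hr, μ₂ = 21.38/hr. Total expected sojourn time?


Each node sees arrival rate λ = 15.19/hr (tandem ⇒ throughput preserved).
W₁ = 1/(μ₁−λ) = 1/(39.6−15.19) = 0.04097 hr
W₂ = 1/(μ₂−λ) = 1/(21.38−15.19) = 0.16155 hr
W_total = W₁ + W₂ = 0.04097 + 0.16155 = 0.20252 hr

Final: 0.20252 hr


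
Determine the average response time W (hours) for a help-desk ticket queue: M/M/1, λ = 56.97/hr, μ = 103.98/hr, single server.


W = 1/(μ−λ) = 1/(103.98 − 56.97) = 1/47.01 = 0.02127 hr

Final: 0.02127 hr


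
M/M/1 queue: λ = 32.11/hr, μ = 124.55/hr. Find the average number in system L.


ρ = λ/μ = 32.11/124.55 = 0.2578
L = ρ/(1−ρ) = 0.2578/(1 − 0.2578) = 0.2578/0.7422 = 0.3474

Final: 0.3474


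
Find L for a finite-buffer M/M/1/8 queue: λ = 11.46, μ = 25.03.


ρ = 11.46/25.03 = 0.4579
L = ρ[1 − (K+1)ρ^K + Kρ^(K+1)] / [(1−ρ)(1−ρ^(K+1))]
Numerator: 0.4579·(1 − 9·0.001931 + 8·0.0008841) = 0.453132
Denominator: (0.5421)·(0.999116) = 0.541670
L = 0.453132/0.541670 = 0.8365

Final: 0.8365


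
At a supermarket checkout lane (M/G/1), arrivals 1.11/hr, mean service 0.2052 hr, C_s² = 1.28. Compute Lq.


ρ = λ·E[S] = 1.11·0.2052 = 0.2278
Lq = ρ²(1+C_s²)/(2(1−ρ)) = 0.05188·(1+1.28)/(2·0.7722)
= 0.05188·2.2800/1.5445 = 0.07659

Final: 0.07659


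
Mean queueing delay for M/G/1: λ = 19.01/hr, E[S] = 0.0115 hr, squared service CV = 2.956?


ρ = λ·E[S] = 19.01·0.0115 = 0.2186
E[S²] = E[S]²(1+C_s²) = 0.0115²·(1+2.956) = 0.0005232
Wq = λ·E[S²]/(2(1−ρ)) = 19.01·0.0005232/(2·0.7814) = 0.006364 hr

Final: 0.006364 hr


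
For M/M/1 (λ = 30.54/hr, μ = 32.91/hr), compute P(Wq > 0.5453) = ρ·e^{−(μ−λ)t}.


ρ = 30.54/32.91 = 0.9280
P(Wq > t) = ρ·e^{−(μ−λ)t} = 0.9280·e^{−1.2924}
= 0.9280·0.274622 = 0.254845

Final: 0.254845


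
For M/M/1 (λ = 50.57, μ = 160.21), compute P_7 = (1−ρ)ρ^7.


ρ = 50.57/160.21 = 0.3156
P_n = (1−ρ)·ρ^n = (1 − 0.3156)·0.3156^7 = 0.6844·0.0003122 = 0.0002136

Final: 0.0002136


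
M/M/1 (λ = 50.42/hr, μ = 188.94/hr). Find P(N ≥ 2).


ρ = 50.42/188.94 = 0.2669
P(N ≥ n) = ρ^n = 0.2669^2 = 0.071213

Final: 0.071213


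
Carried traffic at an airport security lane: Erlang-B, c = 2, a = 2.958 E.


B(2,2.958) = 0.525014 (Erlang-B)
Carried load = a(1 − B) = 2.958·(1 − 0.525014) = 2.958·0.474986 = 1.4050 E

Final: 1.4050 Erlangs


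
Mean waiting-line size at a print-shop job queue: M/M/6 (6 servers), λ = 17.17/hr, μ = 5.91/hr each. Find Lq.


a = λ/μ = 2.9052; ρ = a/6 = 0.4842
P₀ = 0.053982
Lq = P₀·a^c·ρ / (c!·(1−ρ)²) = 0.053982·601.30787·0.4842/(720·0.26604)
= 0.08205

Final: 0.08205


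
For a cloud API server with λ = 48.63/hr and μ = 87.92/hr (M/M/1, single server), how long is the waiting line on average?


ρ = 48.63/87.92 = 0.5531
Lq = ρ²/(1−ρ) = 0.3059/0.4469 = 0.6846

Final: 0.6846


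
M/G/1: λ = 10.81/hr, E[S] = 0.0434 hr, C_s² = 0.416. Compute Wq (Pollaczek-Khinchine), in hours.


ρ = λ·E[S] = 10.81·0.0434 = 0.4692
E[S²] = E[S]²(1+C_s²) = 0.0434²·(1+0.416) = 0.002667
Wq = λ·E[S²]/(2(1−ρ)) = 10.81·0.002667/(2·0.5308) = 0.02716 hr

Final: 0.02716 hr


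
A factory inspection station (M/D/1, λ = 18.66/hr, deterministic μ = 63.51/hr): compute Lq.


ρ = 18.66/63.51 = 0.2938
M/D/1: Lq = ρ²/(2(1−ρ)) = 0.08633/(2·0.7062) = 0.06112

Final: 0.06112


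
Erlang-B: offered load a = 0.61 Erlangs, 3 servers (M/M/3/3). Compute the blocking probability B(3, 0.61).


B(c,a) = (a^c/c!) / Σ_{k=0}^{c} a^k/k!
a^3/3! = 0.037830
Σ terms (k=0..3): 1.00000 + 0.61000 + 0.18605 + 0.03783 = 1.833880
B = 0.037830/1.833880 = 0.020628

Final: 0.020628


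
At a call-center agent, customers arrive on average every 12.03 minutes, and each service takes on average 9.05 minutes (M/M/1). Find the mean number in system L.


λ = 60/12.03 = 4.9875 /hr
μ = 60/9.05 = 6.6298 /hr
ρ = λ/μ = 4.9875/6.6298 = 0.7523
L = ρ/(1−ρ) = 0.7523/0.2477 = 3.0369

Final: 3.0369


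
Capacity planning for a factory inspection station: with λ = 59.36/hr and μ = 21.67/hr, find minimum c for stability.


Stability requires cμ > λ ⇔ c > λ/μ.
λ/μ = 59.36/21.67 = 2.7393
Minimum integer c = ⌊2.7393⌋ + 1 = 3
Check: 3·21.67 = 65.01 > 59.36, while 2·21.67 = 43.34 ≤ 59.36

Final: 3 servers


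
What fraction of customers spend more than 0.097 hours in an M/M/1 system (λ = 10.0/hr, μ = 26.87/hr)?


W ~ Exponential(μ−λ) for M/M/1.
μ − λ = 26.87 − 10.0 = 16.8700
P(W > t) = e^{−(μ−λ)t} = e^{−1.6364} = 0.194682

Final: 0.194682
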